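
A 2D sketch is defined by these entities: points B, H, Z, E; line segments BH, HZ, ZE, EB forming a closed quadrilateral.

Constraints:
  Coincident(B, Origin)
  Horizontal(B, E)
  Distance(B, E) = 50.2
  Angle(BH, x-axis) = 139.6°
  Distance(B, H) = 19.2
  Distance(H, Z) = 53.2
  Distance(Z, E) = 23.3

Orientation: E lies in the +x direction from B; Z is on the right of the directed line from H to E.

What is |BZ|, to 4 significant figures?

34.51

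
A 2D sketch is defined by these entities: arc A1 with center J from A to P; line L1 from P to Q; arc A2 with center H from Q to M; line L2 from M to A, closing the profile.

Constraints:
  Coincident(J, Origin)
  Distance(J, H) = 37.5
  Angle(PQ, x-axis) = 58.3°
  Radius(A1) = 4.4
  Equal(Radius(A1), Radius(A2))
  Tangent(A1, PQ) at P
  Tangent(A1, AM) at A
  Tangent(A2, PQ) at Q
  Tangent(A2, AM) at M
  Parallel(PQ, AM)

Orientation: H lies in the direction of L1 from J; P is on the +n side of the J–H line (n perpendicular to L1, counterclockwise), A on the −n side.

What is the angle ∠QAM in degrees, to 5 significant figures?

13.206°

The slot axis is L1's direction at 58.3°, so u = (cos 58.3°, sin 58.3°) = (0.52547, 0.85081) and n = (−sin 58.3°, cos 58.3°) = (-0.85081, 0.52547). J is at the origin and H lies 37.5 along u from J, so H = 37.5·u = (19.705, 31.905). Tangency of A1 to both parallel lines with radius 4.4 puts P and A at J ± 4.4·n: P = (-3.7436, 2.3121), A = (3.7436, -2.3121). Equal radii place Q and M the same way about H: Q = H + 4.4·n = (15.962, 34.217), M = H − 4.4·n = (23.449, 29.593). Then cos ∠QAM = AQ·AM / (|AQ||AM|), giving 13.206°.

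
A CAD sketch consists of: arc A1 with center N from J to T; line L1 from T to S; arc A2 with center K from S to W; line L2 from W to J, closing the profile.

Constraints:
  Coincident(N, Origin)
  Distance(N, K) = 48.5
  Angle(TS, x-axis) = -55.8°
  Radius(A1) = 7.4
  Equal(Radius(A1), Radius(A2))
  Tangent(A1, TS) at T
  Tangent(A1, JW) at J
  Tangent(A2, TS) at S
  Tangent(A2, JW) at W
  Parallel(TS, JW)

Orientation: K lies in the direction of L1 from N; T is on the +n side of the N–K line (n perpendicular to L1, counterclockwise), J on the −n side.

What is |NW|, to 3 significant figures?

49.1

Tangency of A1 to both parallel lines with radius 7.4 puts T and J at N ± 7.4·n: T = (6.12, 4.16), J = (-6.12, -4.16). Equal radii place S and W the same way about K: S = K + 7.4·n = (33.4, -36.0), W = K − 7.4·n = (21.1, -44.3). Then |NW| = |W − N| = 49.1.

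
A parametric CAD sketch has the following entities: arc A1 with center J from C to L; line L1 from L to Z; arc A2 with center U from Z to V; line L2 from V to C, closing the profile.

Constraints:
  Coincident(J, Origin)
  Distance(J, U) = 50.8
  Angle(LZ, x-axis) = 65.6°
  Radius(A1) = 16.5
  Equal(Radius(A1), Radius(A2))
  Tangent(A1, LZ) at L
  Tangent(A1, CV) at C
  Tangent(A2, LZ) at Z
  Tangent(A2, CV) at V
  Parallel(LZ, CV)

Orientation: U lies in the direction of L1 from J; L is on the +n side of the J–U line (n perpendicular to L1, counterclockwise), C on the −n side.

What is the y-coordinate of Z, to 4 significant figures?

53.08

Tangency of A1 to both parallel lines with radius 16.5 puts L and C at J ± 16.5·n: L = (-15.03, 6.816), C = (15.03, -6.816). Equal radii place Z and V the same way about U: Z = U + 16.5·n = (5.959, 53.08), V = U − 16.5·n = (36.01, 39.45). So Z.y = 53.08.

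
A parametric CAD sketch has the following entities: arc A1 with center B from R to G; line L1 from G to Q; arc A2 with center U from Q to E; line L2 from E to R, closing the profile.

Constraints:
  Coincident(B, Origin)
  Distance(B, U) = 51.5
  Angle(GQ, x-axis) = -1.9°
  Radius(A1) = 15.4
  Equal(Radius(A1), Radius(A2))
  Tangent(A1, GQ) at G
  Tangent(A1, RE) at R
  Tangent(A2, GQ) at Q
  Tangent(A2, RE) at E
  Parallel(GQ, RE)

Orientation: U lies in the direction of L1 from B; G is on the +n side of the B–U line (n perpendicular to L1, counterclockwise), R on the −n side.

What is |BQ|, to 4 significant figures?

53.75

Tangency of A1 to both parallel lines with radius 15.4 puts G and R at B ± 15.4·n: G = (0.5106, 15.39), R = (-0.5106, -15.39). Equal radii place Q and E the same way about U: Q = U + 15.4·n = (51.98, 13.68), E = U − 15.4·n = (50.96, -17.10). Then |BQ| = |Q − B| = 53.75.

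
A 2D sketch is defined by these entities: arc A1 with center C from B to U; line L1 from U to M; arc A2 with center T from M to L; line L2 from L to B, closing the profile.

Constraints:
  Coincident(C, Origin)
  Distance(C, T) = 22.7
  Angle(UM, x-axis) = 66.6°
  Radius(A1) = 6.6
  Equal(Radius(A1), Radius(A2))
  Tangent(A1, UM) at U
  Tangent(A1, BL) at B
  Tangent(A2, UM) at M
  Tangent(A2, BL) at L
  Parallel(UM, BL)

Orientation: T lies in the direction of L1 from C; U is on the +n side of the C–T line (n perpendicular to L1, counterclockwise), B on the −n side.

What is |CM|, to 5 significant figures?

23.640

Tangency of A1 to both parallel lines with radius 6.6 puts U and B at C ± 6.6·n: U = (-6.0572, 2.6212), B = (6.0572, -2.6212). Equal radii place M and L the same way about T: M = T + 6.6·n = (2.9581, 23.454), L = T − 6.6·n = (15.072, 18.212). Then |CM| = |M − C| = 23.640.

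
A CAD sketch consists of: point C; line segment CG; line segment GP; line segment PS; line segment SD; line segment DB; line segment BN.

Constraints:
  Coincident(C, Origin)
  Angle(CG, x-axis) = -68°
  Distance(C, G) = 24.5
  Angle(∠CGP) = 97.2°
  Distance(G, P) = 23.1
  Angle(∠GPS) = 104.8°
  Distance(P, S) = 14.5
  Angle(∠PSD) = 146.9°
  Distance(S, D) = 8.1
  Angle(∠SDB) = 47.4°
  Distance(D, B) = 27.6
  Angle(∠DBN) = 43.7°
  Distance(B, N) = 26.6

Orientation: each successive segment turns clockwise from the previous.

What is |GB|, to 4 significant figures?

11.10

C is at the origin; CG runs at -68.0° with length 24.5, so G = (9.178, -22.72). ∠CGP = 97.2° gives GP at -150.8° from the x-axis; with |GP| = 23.1, P = (-10.99, -33.99). ∠GPS = 104.8° gives PS at 134.0° from the x-axis; with |PS| = 14.5, S = (-21.06, -23.56). ∠PSD = 146.9° gives SD at 100.9° from the x-axis; with |SD| = 8.1, D = (-22.59, -15.60). ∠SDB = 47.4° gives DB at -31.70° from the x-axis; with |DB| = 27.6, B = (0.8915, -30.10). Then |GB| = |B − G| = 11.10.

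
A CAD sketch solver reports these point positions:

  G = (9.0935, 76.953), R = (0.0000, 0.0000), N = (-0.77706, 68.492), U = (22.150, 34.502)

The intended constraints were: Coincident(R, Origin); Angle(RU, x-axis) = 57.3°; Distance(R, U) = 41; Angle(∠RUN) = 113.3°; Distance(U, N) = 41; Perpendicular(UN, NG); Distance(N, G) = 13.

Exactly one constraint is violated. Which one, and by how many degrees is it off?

Perpendicular(UN, NG) — off by 6.60°.

R = (0.00, 0.00) ✓; RU at 57.30° ✓; |RU| = 41.00 ✓; ∠RUN = 113.3° ✓; |UN| = 41.00 ✓; ∠(UN, NG) = 83.40° ✗; |NG| = 13.00 ✓.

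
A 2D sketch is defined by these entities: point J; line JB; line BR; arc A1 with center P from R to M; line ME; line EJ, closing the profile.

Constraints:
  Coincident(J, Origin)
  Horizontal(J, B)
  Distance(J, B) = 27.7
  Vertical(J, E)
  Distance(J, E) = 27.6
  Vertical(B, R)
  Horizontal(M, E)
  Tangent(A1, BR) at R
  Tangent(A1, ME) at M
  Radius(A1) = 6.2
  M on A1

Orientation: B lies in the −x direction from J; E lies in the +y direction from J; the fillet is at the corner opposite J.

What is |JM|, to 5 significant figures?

34.986

The virtual corner opposite J is at (-27.700, 27.600). Tangency of A1 to BR means the radius PR is perpendicular to BR and tangency of A1 to ME means the radius PM is perpendicular to ME, with radius 6.2, so the center P sits 6.2 in from both sides at P = (-21.500, 21.400). That places the tangent points at R = (-27.700, 21.400) on BR and M = (-21.500, 27.600) on ME. Then |JM| = |M − J| = 34.986.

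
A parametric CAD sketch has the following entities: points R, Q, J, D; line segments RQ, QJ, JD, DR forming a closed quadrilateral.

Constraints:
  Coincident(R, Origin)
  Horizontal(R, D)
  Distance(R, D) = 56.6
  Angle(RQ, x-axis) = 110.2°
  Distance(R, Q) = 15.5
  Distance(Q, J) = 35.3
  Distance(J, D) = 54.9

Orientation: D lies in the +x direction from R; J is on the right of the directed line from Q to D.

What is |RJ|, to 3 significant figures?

19.8

R is at the origin; RD is horizontal with |RD| = 56.6 and D in +x, so D = (56.6, 0). RQ runs at 110.2° with |RQ| = 15.5, so Q = (-5.35, 14.5). J is determined by |QJ| = 35.3 and |JD| = 54.9 together: it lies at the intersection of circle(Q, 35.3) and circle(D, 54.9). With |QD| = 63.6, the foot of the radical line on QD is 17.9 from Q and the perpendicular offset is √(35.3² − 17.9²) = 30.4. Taking the right-of-QD solution: J = (5.15, -19.2).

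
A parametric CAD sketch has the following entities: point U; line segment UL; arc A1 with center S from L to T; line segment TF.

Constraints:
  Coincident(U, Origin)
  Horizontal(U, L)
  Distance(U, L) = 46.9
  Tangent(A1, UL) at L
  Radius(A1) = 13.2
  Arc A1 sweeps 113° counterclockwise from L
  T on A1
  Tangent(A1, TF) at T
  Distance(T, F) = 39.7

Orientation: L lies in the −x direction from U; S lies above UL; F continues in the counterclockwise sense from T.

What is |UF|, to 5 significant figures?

74.434

U is at the origin; UL is horizontal with |UL| = 46.9 and L on the −x side, so L = (-46.900, 0.0000). A1 meets UL tangentially, so SL is at right angles to UL, so S = L + (0, 13.2) = (-46.900, 13.200). On A1, L sits at bearing -90° from S; a 113° counterclockwise sweep puts T at bearing 23°, so T = S + 13.2·(cos 23°, sin 23°) = (-34.749, 18.358). A1 meets TF tangentially, so ST is at right angles to TF, so TF runs along (−sin 23°, cos 23°); with |TF| = 39.7, F = (-50.261, 54.902). Then |UF| = |F − U| = 74.434.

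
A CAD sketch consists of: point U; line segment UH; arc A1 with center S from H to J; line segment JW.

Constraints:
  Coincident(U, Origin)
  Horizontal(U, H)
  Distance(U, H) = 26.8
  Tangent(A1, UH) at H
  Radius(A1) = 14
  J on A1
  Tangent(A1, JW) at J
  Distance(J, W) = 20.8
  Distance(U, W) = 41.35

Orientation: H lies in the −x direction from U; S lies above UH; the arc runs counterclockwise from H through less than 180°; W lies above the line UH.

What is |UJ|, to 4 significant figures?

21.55

Checks: |SJ| = 14.00 ✓; ∠(SJ, JW) = 90.00° ✓; |JW| = 20.80 ✓; |UW| = 41.35 ✓.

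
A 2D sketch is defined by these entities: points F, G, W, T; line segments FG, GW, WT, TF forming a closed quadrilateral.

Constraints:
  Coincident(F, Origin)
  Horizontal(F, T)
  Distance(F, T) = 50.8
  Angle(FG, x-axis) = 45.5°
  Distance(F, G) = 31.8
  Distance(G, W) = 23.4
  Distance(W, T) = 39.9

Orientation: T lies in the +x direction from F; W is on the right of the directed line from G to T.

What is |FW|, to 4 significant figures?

11.18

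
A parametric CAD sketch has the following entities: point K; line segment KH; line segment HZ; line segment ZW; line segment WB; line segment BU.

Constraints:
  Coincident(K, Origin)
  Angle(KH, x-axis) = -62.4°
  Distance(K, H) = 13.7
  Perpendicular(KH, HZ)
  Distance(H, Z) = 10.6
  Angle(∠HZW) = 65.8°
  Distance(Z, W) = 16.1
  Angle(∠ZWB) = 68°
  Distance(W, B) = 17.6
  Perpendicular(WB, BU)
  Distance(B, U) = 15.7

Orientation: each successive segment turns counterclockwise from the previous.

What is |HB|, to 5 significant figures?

8.4182

K is at the origin; KH runs at -62.4° with length 13.7, so H = (6.3472, -12.141). KH is perpendicular to HZ, so HZ runs at 27.600°; with |HZ| = 10.6, Z = (15.741, -7.2301). ∠HZW = 65.8° gives ZW at 141.80° from the x-axis; with |ZW| = 16.1, W = (3.0886, 2.7263). ∠ZWB = 68.0° gives WB at -106.20° from the x-axis; with |WB| = 17.6, B = (-1.8216, -14.175). Then |HB| = |B − H| = 8.4182.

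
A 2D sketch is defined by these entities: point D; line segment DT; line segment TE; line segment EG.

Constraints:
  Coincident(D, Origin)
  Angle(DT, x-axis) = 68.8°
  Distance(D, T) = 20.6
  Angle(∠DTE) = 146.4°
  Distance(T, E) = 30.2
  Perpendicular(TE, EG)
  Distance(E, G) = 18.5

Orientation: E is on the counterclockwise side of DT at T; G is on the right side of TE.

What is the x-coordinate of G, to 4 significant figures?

19.03

∠DTE = 146.4°, so TE runs at 68.8° + (180° − 146.4°) = 102.4° from the x-axis; with |TE| = 30.2, E = T + 30.2·(cos 102.4°, sin 102.4°) = (0.9645, 48.70). TE ⟂ EG; with |EG| = 18.5 on the right of TE, G = E + 18.5·(0.9767, 0.2147) = (19.03, 52.67). So G.x = 19.03.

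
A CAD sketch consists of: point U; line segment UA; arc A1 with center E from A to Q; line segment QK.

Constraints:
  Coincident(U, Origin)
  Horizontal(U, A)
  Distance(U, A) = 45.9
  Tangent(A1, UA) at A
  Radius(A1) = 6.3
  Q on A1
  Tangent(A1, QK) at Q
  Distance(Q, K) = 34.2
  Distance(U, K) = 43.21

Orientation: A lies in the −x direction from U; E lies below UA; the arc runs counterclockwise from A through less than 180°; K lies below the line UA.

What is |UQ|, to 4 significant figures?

51.44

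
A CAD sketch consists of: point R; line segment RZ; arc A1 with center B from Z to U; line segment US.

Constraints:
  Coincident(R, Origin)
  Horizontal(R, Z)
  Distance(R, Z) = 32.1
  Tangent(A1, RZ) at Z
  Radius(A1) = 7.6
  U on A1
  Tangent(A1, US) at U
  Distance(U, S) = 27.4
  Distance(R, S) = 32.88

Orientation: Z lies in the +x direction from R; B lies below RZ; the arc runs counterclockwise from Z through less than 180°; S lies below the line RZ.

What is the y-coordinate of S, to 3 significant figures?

-29.7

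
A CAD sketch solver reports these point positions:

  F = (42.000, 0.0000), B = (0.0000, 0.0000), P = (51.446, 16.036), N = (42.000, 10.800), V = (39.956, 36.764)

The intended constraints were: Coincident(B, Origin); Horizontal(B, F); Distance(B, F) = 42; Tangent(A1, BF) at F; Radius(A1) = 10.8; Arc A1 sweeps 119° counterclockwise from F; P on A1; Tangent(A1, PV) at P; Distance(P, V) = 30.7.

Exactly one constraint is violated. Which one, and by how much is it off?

Distance(P, V) = 30.7 — off by 7.00.

B = (0.00, 0.00) ✓; B.y = 0.00, F.y = 0.00 ✓; |BF| = 42.00 ✓; ∠(NF, FB) = 90.00° ✓; |NF| = 10.80 ✓; bearing(N→P) − bearing(N→F) = 119.0° ✓; |NP| = 10.80 ✓; ∠(NP, PV) = 90.00° ✓; |PV| = 23.70 ✗.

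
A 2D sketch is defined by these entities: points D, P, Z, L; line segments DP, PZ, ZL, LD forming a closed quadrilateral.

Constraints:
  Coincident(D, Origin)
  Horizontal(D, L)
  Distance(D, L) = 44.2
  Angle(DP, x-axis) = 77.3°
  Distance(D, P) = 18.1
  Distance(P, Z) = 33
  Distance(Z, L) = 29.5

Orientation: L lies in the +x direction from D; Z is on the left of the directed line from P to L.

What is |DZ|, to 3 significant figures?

45.1

Checks: |PZ| = 33.00 ✓; |ZL| = 29.50 ✓.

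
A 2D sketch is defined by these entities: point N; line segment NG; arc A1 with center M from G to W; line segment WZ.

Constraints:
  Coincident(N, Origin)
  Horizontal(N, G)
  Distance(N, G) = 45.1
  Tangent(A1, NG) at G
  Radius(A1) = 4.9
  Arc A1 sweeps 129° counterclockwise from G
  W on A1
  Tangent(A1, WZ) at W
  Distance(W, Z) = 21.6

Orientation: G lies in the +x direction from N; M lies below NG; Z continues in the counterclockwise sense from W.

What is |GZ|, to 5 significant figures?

26.633

N is at the origin; N and G share the same y with |NG| = 45.1 and G on the +x side, so G = (45.100, 0.0000). The tangent condition forces MG to be normal to NG, so M = G + (0, -4.9) = (45.100, -4.9000). On A1, G sits at bearing 90° from M; a 129° counterclockwise sweep puts W at bearing 219°, so W = M + 4.9·(cos 219°, sin 219°) = (41.292, -7.9837). The tangent condition forces MW to be normal to WZ, so WZ runs along (−sin 219°, cos 219°); with |WZ| = 21.6, Z = (54.885, -24.770). Then |GZ| = |Z − G| = 26.633.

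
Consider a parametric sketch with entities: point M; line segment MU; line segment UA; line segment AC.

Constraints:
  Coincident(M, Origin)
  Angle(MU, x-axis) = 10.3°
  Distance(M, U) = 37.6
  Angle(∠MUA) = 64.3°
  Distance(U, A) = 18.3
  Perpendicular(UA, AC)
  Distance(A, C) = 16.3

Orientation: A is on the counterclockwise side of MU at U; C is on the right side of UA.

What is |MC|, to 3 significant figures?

50.2

∠MUA = 64.3°, so UA runs at 10.3° + (180° − 64.3°) = 126° from the x-axis; with |UA| = 18.3, A = U + 18.3·(cos 126°, sin 126°) = (26.2, 21.5). The perpendicularity gives AC at right angles to UA; with |AC| = 16.3 on the right of UA, C = A + 16.3·(0.809, 0.588) = (39.4, 31.1). Then |MC| = |C − M| = 50.2.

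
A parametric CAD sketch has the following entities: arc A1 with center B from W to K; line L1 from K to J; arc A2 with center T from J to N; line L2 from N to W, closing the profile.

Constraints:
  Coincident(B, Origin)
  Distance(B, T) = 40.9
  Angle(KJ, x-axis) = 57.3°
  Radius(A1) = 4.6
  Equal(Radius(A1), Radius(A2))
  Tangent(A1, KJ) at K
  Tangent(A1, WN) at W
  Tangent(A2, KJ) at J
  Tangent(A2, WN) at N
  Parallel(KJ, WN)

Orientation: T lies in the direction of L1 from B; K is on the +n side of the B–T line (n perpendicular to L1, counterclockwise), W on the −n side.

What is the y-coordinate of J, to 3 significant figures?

36.9

The slot axis is L1's direction at 57.3°, so u = (cos 57.3°, sin 57.3°) = (0.540, 0.842) and n = (−sin 57.3°, cos 57.3°) = (-0.842, 0.540). B is at the origin and T lies 40.9 along u from B, so T = 40.9·u = (22.1, 34.4). Tangency of A1 to both parallel lines with radius 4.6 puts K and W at B ± 4.6·n: K = (-3.87, 2.49), W = (3.87, -2.49). Equal radii place J and N the same way about T: J = T + 4.6·n = (18.2, 36.9), N = T − 4.6·n = (26.0, 31.9). So J.y = 36.9.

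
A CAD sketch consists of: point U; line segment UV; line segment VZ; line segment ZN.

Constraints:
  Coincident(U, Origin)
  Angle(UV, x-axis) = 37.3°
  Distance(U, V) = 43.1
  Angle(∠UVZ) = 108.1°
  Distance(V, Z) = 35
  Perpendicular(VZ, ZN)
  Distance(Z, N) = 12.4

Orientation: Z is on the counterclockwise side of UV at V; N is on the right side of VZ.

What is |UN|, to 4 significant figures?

72.04

∠UVZ = 108.1°, so VZ runs at 37.3° + (180° − 108.1°) = 109.2° from the x-axis; with |VZ| = 35.0, Z = V + 35.0·(cos 109.2°, sin 109.2°) = (22.77, 59.17). VZ ⟂ ZN; with |ZN| = 12.4 on the right of VZ, N = Z + 12.4·(0.9444, 0.3289) = (34.48, 63.25). Then |UN| = |N − U| = 72.04.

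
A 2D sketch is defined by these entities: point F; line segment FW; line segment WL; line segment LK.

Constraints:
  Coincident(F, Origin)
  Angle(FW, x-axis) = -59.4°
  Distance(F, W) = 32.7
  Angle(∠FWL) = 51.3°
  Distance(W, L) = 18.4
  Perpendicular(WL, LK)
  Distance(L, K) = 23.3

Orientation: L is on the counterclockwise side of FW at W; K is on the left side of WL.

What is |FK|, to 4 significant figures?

3.019

F is at the origin; FW runs at -59.4° with length 32.7, so W = 32.7·(cos -59.4°, sin -59.4°) = (16.65, -28.15). ∠FWL = 51.3°, so WL runs at -59.4° + (180° − 51.3°) = 69.30° from the x-axis; with |WL| = 18.4, L = W + 18.4·(cos 69.30°, sin 69.30°) = (23.15, -10.93). WL ⟂ LK; with |LK| = 23.3 on the left of WL, K = L + 23.3·(-0.9354, 0.3535) = (1.354, -2.698). Then |FK| = |K − F| = 3.019.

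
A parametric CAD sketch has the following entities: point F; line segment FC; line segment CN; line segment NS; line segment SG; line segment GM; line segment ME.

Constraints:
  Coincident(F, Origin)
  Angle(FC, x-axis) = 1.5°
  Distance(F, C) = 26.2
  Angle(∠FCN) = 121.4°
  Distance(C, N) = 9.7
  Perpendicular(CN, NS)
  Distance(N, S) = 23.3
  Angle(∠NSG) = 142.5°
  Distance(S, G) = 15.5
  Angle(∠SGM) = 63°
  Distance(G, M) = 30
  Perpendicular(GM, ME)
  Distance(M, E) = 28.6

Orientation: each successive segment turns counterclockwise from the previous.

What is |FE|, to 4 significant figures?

37.46

∠SGM = 63.0° gives GM at -55.40° from the x-axis; with |GM| = 30.0, M = (12.50, -6.035). GM ⟂ ME, so ME runs at 34.60°; with |ME| = 28.6, E = (36.04, 10.21). Then |FE| = |E − F| = 37.46.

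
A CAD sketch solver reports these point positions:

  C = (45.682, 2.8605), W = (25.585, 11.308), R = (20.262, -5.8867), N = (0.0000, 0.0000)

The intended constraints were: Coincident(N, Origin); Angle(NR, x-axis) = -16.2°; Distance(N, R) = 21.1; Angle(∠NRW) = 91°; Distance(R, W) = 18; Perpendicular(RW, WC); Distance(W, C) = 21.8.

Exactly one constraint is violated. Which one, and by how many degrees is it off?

Perpendicular(RW, WC) — off by 5.60°.

N = (0.00, 0.00) ✓; NR at -16.20° ✓; |NR| = 21.10 ✓; ∠NRW = 91.00° ✓; |RW| = 18.00 ✓; ∠(RW, WC) = 95.60° ✗; |WC| = 21.80 ✓.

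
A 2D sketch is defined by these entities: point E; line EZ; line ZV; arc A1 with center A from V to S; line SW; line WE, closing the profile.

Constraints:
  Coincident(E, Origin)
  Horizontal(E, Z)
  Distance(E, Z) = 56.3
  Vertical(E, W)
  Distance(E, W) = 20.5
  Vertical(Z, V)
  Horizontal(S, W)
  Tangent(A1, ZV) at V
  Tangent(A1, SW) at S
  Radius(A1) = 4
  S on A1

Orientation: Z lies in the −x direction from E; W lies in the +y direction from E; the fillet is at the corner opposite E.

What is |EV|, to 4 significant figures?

58.67

E is at the origin; EZ is horizontal with |EZ| = 56.3 and Z on the −x side, so Z = (-56.30, 0.000). E and W share the same x with |EW| = 20.5 and W on the +y side, so W = (0.000, 20.50). The virtual corner opposite E is at (-56.30, 20.50). The tangent condition forces AV to be normal to ZV and the tangent condition forces AS to be normal to SW, with radius 4.0, so the center A sits 4.0 in from both sides at A = (-52.30, 16.50). That places the tangent points at V = (-56.30, 16.50) on ZV and S = (-52.30, 20.50) on SW. Then |EV| = |V − E| = 58.67.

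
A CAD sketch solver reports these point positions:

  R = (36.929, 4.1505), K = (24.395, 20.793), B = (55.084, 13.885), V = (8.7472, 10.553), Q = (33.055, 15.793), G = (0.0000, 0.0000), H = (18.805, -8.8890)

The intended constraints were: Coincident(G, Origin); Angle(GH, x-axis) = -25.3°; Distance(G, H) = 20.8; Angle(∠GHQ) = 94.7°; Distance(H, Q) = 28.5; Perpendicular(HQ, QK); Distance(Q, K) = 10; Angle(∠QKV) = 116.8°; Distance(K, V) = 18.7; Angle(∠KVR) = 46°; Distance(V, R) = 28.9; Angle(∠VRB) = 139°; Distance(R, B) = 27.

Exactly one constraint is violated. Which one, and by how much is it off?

Distance(R, B) = 27 — off by 6.40.

G = (0.00, 0.00) ✓; GH at -25.30° ✓; |GH| = 20.80 ✓; ∠GHQ = 94.70° ✓; |HQ| = 28.50 ✓; ∠(HQ, QK) = 90.00° ✓; |QK| = 10.00 ✓; ∠QKV = 116.8° ✓; |KV| = 18.70 ✓; ∠KVR = 46.00° ✓; |VR| = 28.90 ✓; ∠VRB = 139.0° ✓; |RB| = 20.60 ✗.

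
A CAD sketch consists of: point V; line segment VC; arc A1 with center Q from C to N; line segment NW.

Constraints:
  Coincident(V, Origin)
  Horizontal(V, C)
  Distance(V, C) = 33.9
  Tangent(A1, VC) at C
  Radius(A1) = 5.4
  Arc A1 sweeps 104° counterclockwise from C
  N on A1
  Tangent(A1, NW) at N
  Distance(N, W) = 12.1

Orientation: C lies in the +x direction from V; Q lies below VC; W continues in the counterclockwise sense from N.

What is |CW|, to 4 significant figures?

18.59

V is at the origin; VC is horizontal with |VC| = 33.9 and C on the +x side, so C = (33.90, 0.000). A1 meets VC tangentially, so QC is at right angles to VC, so Q = C + (0, -5.4) = (33.90, -5.400). On A1, C sits at bearing 90° from Q; a 104° counterclockwise sweep puts N at bearing 194°, so N = Q + 5.4·(cos 194°, sin 194°) = (28.66, -6.706). Tangency of A1 to NW means the radius QN is perpendicular to NW, so NW runs along (−sin 194°, cos 194°); with |NW| = 12.1, W = (31.59, -18.45). Then |CW| = |W − C| = 18.59.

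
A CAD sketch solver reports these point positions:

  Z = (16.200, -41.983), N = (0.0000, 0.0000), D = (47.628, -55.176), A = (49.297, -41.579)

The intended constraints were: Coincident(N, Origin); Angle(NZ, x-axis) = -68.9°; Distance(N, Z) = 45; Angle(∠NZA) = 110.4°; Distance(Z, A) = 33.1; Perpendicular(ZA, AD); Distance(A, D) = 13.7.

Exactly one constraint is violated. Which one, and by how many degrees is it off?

Perpendicular(ZA, AD) — off by 7.70°.

N = (0.00, 0.00) ✓; NZ at -68.90° ✓; |NZ| = 45.00 ✓; ∠NZA = 110.4° ✓; |ZA| = 33.10 ✓; ∠(ZA, AD) = 97.70° ✗; |AD| = 13.70 ✓.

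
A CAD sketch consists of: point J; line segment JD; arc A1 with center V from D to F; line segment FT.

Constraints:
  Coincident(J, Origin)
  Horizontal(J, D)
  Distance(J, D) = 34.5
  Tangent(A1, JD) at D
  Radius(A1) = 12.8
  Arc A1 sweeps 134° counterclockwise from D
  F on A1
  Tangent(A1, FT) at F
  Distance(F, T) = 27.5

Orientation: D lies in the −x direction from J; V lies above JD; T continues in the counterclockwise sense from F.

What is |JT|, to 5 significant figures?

60.754

J is at the origin; J and D share the same y with |JD| = 34.5 and D on the −x side, so D = (-34.500, 0.0000). Tangency of A1 to JD means the radius VD is perpendicular to JD, so V = D + (0, 12.8) = (-34.500, 12.800). On A1, D sits at bearing -90° from V; a 134° counterclockwise sweep puts F at bearing 44°, so F = V + 12.8·(cos 44°, sin 44°) = (-25.292, 21.692). Since A1 is tangent to FT there, VF ⟂ FT, so FT runs along (−sin 44°, cos 44°); with |FT| = 27.5, T = (-44.396, 41.473). Then |JT| = |T − J| = 60.754.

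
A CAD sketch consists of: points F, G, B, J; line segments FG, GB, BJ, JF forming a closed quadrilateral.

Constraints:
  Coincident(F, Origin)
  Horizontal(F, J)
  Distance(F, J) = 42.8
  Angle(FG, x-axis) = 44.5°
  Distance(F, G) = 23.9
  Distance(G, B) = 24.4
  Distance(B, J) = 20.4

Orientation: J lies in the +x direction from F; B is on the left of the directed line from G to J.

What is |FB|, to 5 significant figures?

45.929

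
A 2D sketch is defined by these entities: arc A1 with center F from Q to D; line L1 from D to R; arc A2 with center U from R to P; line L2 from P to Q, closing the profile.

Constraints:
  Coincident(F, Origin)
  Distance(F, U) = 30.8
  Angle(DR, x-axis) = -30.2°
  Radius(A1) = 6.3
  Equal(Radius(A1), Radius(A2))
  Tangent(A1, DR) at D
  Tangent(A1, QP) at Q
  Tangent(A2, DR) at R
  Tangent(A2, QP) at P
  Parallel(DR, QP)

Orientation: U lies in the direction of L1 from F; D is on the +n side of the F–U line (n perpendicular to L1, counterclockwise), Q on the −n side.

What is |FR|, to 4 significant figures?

31.44

The slot axis is L1's direction at -30.2°, so u = (cos -30.2°, sin -30.2°) = (0.8643, -0.5030) and n = (−sin -30.2°, cos -30.2°) = (0.5030, 0.8643). F is at the origin and U lies 30.8 along u from F, so U = 30.8·u = (26.62, -15.49). Tangency of A1 to both parallel lines with radius 6.3 puts D and Q at F ± 6.3·n: D = (3.169, 5.445), Q = (-3.169, -5.445). Equal radii place R and P the same way about U: R = U + 6.3·n = (29.79, -10.05), P = U − 6.3·n = (23.45, -20.94). Then |FR| = |R − F| = 31.44.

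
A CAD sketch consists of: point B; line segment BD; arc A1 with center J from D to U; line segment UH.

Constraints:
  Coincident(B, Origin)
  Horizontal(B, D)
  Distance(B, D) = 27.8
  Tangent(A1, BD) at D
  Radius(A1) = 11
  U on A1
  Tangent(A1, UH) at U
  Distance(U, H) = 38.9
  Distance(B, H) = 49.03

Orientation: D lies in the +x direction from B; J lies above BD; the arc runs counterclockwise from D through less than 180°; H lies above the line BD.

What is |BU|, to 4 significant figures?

40.47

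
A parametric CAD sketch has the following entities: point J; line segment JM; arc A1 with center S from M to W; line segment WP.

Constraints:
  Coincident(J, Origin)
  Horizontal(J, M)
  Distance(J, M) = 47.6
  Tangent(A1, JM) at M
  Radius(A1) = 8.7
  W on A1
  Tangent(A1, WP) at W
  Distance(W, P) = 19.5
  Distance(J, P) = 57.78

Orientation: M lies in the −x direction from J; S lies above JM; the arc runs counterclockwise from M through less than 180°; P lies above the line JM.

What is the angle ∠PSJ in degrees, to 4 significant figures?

105.2°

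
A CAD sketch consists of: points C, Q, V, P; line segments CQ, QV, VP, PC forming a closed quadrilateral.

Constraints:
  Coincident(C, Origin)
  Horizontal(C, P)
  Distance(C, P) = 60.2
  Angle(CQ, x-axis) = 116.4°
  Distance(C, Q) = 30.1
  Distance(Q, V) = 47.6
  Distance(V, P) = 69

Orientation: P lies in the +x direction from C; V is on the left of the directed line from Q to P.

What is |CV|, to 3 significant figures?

62.3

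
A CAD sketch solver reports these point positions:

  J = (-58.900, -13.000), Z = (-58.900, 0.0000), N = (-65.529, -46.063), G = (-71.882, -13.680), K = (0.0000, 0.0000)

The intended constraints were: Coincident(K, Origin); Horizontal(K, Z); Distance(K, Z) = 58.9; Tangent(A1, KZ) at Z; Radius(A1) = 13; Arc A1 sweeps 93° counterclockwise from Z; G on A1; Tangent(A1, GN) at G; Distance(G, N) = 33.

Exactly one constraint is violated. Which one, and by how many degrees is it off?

Tangent(A1, GN) at G — off by 8.10°.

K = (0.00, 0.00) ✓; K.y = 0.00, Z.y = 0.00 ✓; |KZ| = 58.90 ✓; ∠(JZ, ZK) = 90.00° ✓; |JZ| = 13.00 ✓; bearing(J→G) − bearing(J→Z) = 93.00° ✓; |JG| = 13.00 ✓; ∠(JG, GN) = 81.90° ✗; |GN| = 33.00 ✓.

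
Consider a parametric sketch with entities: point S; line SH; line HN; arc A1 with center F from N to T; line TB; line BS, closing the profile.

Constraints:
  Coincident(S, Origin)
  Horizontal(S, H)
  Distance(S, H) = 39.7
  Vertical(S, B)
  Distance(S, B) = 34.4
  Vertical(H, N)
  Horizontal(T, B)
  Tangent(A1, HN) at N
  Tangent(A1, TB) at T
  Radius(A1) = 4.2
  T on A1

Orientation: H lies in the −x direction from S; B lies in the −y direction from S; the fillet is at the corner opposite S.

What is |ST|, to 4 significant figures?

49.43

S is at the origin; SH is horizontal with |SH| = 39.7 and H on the −x side, so H = (-39.70, 0.000). SB is vertical with |SB| = 34.4 and B on the −y side, so B = (0.000, -34.40). The virtual corner opposite S is at (-39.70, -34.40). The tangent condition forces FN to be normal to HN and since A1 is tangent to TB there, FT ⟂ TB, with radius 4.2, so the center F sits 4.2 in from both sides at F = (-35.50, -30.20). That places the tangent points at N = (-39.70, -30.20) on HN and T = (-35.50, -34.40) on TB. Then |ST| = |T − S| = 49.43.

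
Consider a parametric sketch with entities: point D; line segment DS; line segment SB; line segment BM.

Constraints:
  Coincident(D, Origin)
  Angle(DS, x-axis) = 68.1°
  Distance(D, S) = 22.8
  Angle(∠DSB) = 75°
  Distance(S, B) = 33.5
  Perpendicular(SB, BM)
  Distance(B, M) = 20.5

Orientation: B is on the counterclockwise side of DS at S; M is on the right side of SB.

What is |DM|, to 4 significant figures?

50.69

∠DSB = 75.0°, so SB runs at 68.1° + (180° − 75.0°) = 173.1° from the x-axis; with |SB| = 33.5, B = S + 33.5·(cos 173.1°, sin 173.1°) = (-24.75, 25.18). SB ⟂ BM; with |BM| = 20.5 on the right of SB, M = B + 20.5·(0.1201, 0.9928) = (-22.29, 45.53). Then |DM| = |M − D| = 50.69.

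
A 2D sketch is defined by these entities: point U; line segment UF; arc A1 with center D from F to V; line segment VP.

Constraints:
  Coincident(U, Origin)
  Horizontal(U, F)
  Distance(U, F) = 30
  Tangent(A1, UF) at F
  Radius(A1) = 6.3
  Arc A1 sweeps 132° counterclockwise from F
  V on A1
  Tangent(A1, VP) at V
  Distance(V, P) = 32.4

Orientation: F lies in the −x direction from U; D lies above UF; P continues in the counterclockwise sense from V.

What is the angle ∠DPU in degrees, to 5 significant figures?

22.648°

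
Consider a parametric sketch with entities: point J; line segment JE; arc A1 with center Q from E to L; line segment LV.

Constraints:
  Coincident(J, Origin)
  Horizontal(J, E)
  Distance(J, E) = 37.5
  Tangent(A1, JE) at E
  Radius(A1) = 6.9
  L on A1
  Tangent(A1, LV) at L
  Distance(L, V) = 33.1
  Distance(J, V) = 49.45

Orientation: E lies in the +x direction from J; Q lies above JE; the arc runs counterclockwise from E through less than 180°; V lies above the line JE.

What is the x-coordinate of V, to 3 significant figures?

29.4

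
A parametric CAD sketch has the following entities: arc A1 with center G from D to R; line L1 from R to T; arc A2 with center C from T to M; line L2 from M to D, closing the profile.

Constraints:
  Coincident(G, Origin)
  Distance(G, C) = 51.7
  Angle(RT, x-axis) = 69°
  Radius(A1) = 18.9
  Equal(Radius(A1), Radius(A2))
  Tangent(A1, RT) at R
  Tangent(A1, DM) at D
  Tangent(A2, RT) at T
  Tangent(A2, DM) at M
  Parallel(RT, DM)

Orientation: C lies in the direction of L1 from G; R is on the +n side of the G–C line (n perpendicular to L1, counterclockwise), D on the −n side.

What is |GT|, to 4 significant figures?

55.05

The slot axis is L1's direction at 69.0°, so u = (cos 69.0°, sin 69.0°) = (0.3584, 0.9336) and n = (−sin 69.0°, cos 69.0°) = (-0.9336, 0.3584). G is at the origin and C lies 51.7 along u from G, so C = 51.7·u = (18.53, 48.27). Tangency of A1 to both parallel lines with radius 18.9 puts R and D at G ± 18.9·n: R = (-17.64, 6.773), D = (17.64, -6.773). Equal radii place T and M the same way about C: T = C + 18.9·n = (0.8830, 55.04), M = C − 18.9·n = (36.17, 41.49). Then |GT| = |T − G| = 55.05.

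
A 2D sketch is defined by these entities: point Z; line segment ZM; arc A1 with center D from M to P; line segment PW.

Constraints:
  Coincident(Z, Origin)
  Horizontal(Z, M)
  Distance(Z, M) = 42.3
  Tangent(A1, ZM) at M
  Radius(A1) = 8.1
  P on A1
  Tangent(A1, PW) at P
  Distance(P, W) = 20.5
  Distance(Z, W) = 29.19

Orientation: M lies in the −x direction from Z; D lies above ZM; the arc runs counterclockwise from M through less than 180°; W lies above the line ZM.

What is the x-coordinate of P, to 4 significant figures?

-36.18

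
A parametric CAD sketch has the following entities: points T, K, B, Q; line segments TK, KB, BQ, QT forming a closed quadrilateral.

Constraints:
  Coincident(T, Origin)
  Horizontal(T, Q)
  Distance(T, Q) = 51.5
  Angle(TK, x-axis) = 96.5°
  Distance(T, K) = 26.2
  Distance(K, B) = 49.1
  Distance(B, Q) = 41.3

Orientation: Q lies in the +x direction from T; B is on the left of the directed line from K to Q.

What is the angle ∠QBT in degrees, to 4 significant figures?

57.82°

T is at the origin; T and Q share the same y with |TQ| = 51.5 and Q in +x, so Q = (51.5, 0). TK runs at 96.5° with |TK| = 26.2, so K = (-2.966, 26.03). B is determined by |KB| = 49.1 and |BQ| = 41.3 together: it lies at the intersection of circle(K, 49.1) and circle(Q, 41.3). With |KQ| = 60.37, the foot of the radical line on KQ is 36.02 from K and the perpendicular offset is √(49.1² − 36.02²) = 33.36. Taking the left-of-KQ solution: B = (43.92, 40.60).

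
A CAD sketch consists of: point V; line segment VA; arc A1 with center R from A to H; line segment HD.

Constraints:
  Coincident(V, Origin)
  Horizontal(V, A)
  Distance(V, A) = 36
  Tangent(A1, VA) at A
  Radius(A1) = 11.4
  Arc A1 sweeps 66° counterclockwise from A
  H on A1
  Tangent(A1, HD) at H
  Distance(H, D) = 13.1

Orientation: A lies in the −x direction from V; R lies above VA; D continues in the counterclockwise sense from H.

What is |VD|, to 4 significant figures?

27.59

V is at the origin; VA is horizontal with |VA| = 36.0 and A on the −x side, so A = (-36.00, 0.000). Tangency of A1 to VA means the radius RA is perpendicular to VA, so R = A + (0, 11.4) = (-36.00, 11.40). On A1, A sits at bearing -90° from R; a 66° counterclockwise sweep puts H at bearing -24°, so H = R + 11.4·(cos -24°, sin -24°) = (-25.59, 6.763). Since A1 is tangent to HD there, RH ⟂ HD, so HD runs along (−sin -24°, cos -24°); with |HD| = 13.1, D = (-20.26, 18.73). Then |VD| = |D − V| = 27.59.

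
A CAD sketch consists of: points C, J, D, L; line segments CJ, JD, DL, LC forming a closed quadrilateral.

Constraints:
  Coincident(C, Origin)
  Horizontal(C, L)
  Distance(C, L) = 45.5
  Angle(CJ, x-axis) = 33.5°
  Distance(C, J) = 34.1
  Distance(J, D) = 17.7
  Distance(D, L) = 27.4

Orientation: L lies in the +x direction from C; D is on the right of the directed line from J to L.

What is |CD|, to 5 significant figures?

18.905

Checks: |CL| = 45.50 ✓; |CJ| = 34.10 ✓; |JD| = 17.70 ✓; |DL| = 27.40 ✓.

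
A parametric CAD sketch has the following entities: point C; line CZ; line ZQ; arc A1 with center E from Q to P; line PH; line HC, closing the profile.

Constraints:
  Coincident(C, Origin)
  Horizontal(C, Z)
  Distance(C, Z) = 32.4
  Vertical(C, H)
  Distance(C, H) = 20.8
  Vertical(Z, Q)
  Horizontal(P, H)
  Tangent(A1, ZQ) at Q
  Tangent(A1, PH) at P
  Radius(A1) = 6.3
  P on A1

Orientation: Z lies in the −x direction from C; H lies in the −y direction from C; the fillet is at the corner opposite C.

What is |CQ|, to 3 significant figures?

35.5

C is at the origin; CZ is horizontal with |CZ| = 32.4 and Z on the −x side, so Z = (-32.4, 0.00). CH is vertical with |CH| = 20.8 and H on the −y side, so H = (0.00, -20.8). The virtual corner opposite C is at (-32.4, -20.8). Tangency of A1 to ZQ means the radius EQ is perpendicular to ZQ and since A1 is tangent to PH there, EP ⟂ PH, with radius 6.3, so the center E sits 6.3 in from both sides at E = (-26.1, -14.5). That places the tangent points at Q = (-32.4, -14.5) on ZQ and P = (-26.1, -20.8) on PH. Then |CQ| = |Q − C| = 35.5.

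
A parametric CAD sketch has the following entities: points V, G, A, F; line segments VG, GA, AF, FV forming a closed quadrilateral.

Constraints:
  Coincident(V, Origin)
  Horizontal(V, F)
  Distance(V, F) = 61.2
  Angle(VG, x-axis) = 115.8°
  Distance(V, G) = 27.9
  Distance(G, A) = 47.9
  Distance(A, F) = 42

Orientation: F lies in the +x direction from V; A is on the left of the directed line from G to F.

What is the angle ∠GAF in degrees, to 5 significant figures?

119.02°

V is at the origin; V and F share the same y with |VF| = 61.2 and F in +x, so F = (61.2, 0). VG runs at 115.8° with |VG| = 27.9, so G = (-12.143, 25.119). A is determined by |GA| = 47.9 and |AF| = 42.0 together: it lies at the intersection of circle(G, 47.9) and circle(F, 42.0). With |GF| = 77.525, the foot of the radical line on GF is 42.183 from G and the perpendicular offset is √(47.9² − 42.183²) = 22.693. Taking the left-of-GF solution: A = (35.118, 32.920).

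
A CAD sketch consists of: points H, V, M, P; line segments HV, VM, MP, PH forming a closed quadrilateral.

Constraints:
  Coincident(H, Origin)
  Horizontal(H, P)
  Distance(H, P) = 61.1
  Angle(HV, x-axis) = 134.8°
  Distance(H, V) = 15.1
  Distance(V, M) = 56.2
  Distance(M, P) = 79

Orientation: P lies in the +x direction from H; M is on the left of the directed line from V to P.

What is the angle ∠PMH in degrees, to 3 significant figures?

49.4°

Checks: |VM| = 56.20 ✓; |MP| = 79.00 ✓.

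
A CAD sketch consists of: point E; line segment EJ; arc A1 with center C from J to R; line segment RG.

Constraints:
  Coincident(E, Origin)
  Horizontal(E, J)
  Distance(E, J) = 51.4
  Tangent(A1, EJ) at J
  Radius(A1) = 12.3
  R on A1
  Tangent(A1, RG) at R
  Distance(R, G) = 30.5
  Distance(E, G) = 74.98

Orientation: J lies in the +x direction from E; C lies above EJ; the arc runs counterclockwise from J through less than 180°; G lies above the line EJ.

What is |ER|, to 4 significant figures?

65.05

Checks: |CJ| = 12.30 ✓; |CR| = 12.30 ✓; ∠(CR, RG) = 90.00° ✓; |RG| = 30.50 ✓; |EG| = 74.98 ✓.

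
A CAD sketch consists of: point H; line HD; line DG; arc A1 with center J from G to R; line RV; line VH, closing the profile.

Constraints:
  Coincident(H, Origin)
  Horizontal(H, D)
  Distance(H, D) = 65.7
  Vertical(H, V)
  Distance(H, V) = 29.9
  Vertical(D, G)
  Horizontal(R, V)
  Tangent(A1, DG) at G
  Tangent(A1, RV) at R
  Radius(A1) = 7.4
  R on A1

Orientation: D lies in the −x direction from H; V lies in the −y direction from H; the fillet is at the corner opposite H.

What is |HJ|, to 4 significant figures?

62.49

HV is vertical with |HV| = 29.9 and V on the −y side, so V = (0.000, -29.90). The virtual corner opposite H is at (-65.70, -29.90). Tangency of A1 to DG means the radius JG is perpendicular to DG and since A1 is tangent to RV there, JR ⟂ RV, with radius 7.4, so the center J sits 7.4 in from both sides at J = (-58.30, -22.50). Then |HJ| = |J − H| = 62.49.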